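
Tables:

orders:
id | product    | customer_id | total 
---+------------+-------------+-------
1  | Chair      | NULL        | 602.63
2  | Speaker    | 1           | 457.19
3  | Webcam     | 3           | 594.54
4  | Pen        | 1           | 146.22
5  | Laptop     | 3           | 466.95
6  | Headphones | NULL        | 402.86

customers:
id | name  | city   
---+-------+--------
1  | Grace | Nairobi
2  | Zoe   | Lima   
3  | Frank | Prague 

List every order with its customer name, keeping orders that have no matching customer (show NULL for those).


LEFT JOIN keeps every row from orders (the left table); where customer_id has no match in customers, the customer columns become NULL. Walk through each order:
  - order 1 (Chair): customer_id=NULL, no match -> kept with NULL
  - order 2 (Speaker): customer_id=1 -> matches Grace
  - order 3 (Webcam): customer_id=3 -> matches Frank
  - order 4 (Pen): customer_id=1 -> matches Grace
  - order 5 (Laptop): customer_id=3 -> matches Frank
  - order 6 (Headphones): customer_id=NULL, no match -> kept with NULL
All 6 rows appear; 2 have NULL customer.

SQL:
SELECT a.product, b.name AS customer
FROM orders a
LEFT JOIN customers b ON a.customer_id = b.id

Result:
product    | customer
-----------+---------
Chair      | NULL    
Speaker    | Grace   
Webcam     | Frank   
Pen        | Grace   
Laptop     | Frank   
Headphones | NULL    


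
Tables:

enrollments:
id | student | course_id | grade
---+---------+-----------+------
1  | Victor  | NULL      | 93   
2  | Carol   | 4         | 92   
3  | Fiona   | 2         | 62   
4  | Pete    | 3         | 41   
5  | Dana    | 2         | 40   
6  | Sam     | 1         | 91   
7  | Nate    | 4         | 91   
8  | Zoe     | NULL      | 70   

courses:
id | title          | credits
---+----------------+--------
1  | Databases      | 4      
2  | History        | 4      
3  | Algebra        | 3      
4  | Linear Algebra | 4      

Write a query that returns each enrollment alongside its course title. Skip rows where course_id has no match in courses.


INNER JOIN keeps only enrollments rows whose course_id matches an id in courses. Walk through each enrollment:
  - enrollment 1 (Victor): course_id=NULL, no match -> dropped
  - enrollment 2 (Carol): course_id=4 -> matches Linear Algebra
  - enrollment 3 (Fiona): course_id=2 -> matches History
  - enrollment 4 (Pete): course_id=3 -> matches Algebra
  - enrollment 5 (Dana): course_id=2 -> matches History
  - enrollment 6 (Sam): course_id=1 -> matches Databases
  - enrollment 7 (Nate): course_id=4 -> matches Linear Algebra
  - enrollment 8 (Zoe): course_id=NULL, no match -> dropped
So 2 of 8 rows are dropped.

SQL:
SELECT a.student, b.title AS course
FROM enrollments a
INNER JOIN courses b ON a.course_id = b.id

Result:
student | course        
--------+---------------
Carol   | Linear Algebra
Fiona   | History       
Pete    | Algebra       
Dana    | History       
Sam     | Databases     
Nate    | Linear Algebra


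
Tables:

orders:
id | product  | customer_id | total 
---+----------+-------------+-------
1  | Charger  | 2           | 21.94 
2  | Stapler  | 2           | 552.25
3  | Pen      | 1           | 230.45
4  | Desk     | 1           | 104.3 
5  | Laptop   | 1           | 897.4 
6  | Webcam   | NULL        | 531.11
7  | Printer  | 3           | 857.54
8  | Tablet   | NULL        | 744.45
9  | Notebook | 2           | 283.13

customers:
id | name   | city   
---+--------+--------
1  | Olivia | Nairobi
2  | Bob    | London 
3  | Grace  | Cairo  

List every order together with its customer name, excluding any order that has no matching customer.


INNER JOIN keeps only orders rows whose customer_id matches an id in customers. Walk through each order:
  - order 1 (Charger): customer_id=2 -> matches Bob
  - order 2 (Stapler): customer_id=2 -> matches Bob
  - order 3 (Pen): customer_id=1 -> matches Olivia
  - order 4 (Desk): customer_id=1 -> matches Olivia
  - order 5 (Laptop): customer_id=1 -> matches Olivia
  - order 6 (Webcam): customer_id=NULL, no match -> dropped
  - order 7 (Printer): customer_id=3 -> matches Grace
  - order 8 (Tablet): customer_id=NULL, no match -> dropped
  - order 9 (Notebook): customer_id=2 -> matches Bob
So 2 of 9 rows are dropped.

SQL:
SELECT a.product, b.name AS customer
FROM orders a
INNER JOIN customers b ON a.customer_id = b.id

Result:
product  | customer
---------+---------
Charger  | Bob     
Stapler  | Bob     
Pen      | Olivia  
Desk     | Olivia  
Laptop   | Olivia  
Printer  | Grace   
Notebook | Bob     


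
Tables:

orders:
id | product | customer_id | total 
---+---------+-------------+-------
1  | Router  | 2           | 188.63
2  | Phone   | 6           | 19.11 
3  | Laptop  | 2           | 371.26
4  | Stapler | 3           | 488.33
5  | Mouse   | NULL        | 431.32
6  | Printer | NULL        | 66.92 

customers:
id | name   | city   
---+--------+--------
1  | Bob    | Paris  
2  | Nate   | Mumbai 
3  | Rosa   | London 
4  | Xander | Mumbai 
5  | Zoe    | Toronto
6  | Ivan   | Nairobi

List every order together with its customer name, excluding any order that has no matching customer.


INNER JOIN keeps only orders rows whose customer_id matches an id in customers. Walk through each order:
  - order 1 (Router): customer_id=2 -> matches Nate
  - order 2 (Phone): customer_id=6 -> matches Ivan
  - order 3 (Laptop): customer_id=2 -> matches Nate
  - order 4 (Stapler): customer_id=3 -> matches Rosa
  - order 5 (Mouse): customer_id=NULL, no match -> dropped
  - order 6 (Printer): customer_id=NULL, no match -> dropped
So 2 of 6 rows are dropped.

SQL:
SELECT a.product, b.name AS customer
FROM orders a
INNER JOIN customers b ON a.customer_id = b.id

Result:
product | customer
--------+---------
Router  | Nate    
Phone   | Ivan    
Laptop  | Nate    
Stapler | Rosa    


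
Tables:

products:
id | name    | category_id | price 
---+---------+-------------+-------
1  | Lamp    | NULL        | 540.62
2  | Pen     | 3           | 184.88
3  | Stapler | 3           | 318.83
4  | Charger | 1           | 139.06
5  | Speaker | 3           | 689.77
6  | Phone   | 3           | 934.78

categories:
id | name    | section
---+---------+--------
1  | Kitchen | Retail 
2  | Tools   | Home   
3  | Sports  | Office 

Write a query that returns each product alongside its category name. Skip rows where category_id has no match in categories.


INNER JOIN keeps only products rows whose category_id matches an id in categories. Walk through each product:
  - product 1 (Lamp): category_id=NULL, no match -> dropped
  - product 2 (Pen): category_id=3 -> matches Sports
  - product 3 (Stapler): category_id=3 -> matches Sports
  - product 4 (Charger): category_id=1 -> matches Kitchen
  - product 5 (Speaker): category_id=3 -> matches Sports
  - product 6 (Phone): category_id=3 -> matches Sports
So 1 of 6 rows is dropped.

SQL:
SELECT a.name, b.name AS category
FROM products a
INNER JOIN categories b ON a.category_id = b.id

Result:
name    | category
--------+---------
Pen     | Sports  
Stapler | Sports  
Charger | Kitchen 
Speaker | Sports  
Phone   | Sports  


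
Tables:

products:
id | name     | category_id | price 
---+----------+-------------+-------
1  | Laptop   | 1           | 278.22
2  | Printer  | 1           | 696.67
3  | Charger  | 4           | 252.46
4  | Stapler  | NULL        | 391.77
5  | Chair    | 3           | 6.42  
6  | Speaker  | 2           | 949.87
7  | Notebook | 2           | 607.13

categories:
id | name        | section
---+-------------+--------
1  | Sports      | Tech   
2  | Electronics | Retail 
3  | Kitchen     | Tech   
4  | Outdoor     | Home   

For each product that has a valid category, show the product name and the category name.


INNER JOIN keeps only products rows whose category_id matches an id in categories. Walk through each product:
  - product 1 (Laptop): category_id=1 -> matches Sports
  - product 2 (Printer): category_id=1 -> matches Sports
  - product 3 (Charger): category_id=4 -> matches Outdoor
  - product 4 (Stapler): category_id=NULL, no match -> dropped
  - product 5 (Chair): category_id=3 -> matches Kitchen
  - product 6 (Speaker): category_id=2 -> matches Electronics
  - product 7 (Notebook): category_id=2 -> matches Electronics
So 1 of 7 rows is dropped.

SQL:
SELECT a.name, b.name AS category
FROM products a
INNER JOIN categories b ON a.category_id = b.id

Result:
name     | category   
---------+------------
Laptop   | Sports     
Printer  | Sports     
Charger  | Outdoor    
Chair    | Kitchen    
Speaker  | Electronics
Notebook | Electronics


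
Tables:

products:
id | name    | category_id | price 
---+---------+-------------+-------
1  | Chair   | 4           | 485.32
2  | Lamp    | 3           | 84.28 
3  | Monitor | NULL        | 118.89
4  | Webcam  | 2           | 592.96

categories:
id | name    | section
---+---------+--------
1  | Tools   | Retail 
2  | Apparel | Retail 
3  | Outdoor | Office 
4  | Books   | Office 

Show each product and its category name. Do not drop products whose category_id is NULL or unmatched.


LEFT JOIN keeps every row from products (the left table); where category_id has no match in categories, the category columns become NULL. Walk through each product:
  - product 1 (Chair): category_id=4 -> matches Books
  - product 2 (Lamp): category_id=3 -> matches Outdoor
  - product 3 (Monitor): category_id=NULL, no match -> kept with NULL
  - product 4 (Webcam): category_id=2 -> matches Apparel
All 4 rows appear; 1 has NULL category.

SQL:
SELECT a.name, b.name AS category
FROM products a
LEFT JOIN categories b ON a.category_id = b.id

Result:
name    | category
--------+---------
Chair   | Books   
Lamp    | Outdoor 
Monitor | NULL    
Webcam  | Apparel 


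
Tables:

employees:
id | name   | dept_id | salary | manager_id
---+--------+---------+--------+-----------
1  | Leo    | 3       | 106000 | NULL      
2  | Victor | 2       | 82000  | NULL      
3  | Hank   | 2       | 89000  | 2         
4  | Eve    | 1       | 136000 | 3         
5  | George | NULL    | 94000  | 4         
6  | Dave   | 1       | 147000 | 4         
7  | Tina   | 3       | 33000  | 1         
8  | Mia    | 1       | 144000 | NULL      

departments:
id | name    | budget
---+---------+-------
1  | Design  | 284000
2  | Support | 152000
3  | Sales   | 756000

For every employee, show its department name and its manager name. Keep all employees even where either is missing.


Two LEFT JOINs from the same base table employees: one to departments via dept_id, one to employees itself via manager_id. Both are LEFT so every employee is preserved.
Match against departments:
  - employee 1 (Leo): dept_id=3 -> matches Sales
  - employee 2 (Victor): dept_id=2 -> matches Support
  - employee 3 (Hank): dept_id=2 -> matches Support
  - employee 4 (Eve): dept_id=1 -> matches Design
  - employee 5 (George): dept_id=NULL, no match -> kept with NULL
  - employee 6 (Dave): dept_id=1 -> matches Design
  - employee 7 (Tina): dept_id=3 -> matches Sales
  - employee 8 (Mia): dept_id=1 -> matches Design
Match against employees (self):
  - employee 1 (Leo): manager_id=NULL -> NULL
  - employee 2 (Victor): manager_id=NULL -> NULL
  - employee 3 (Hank): manager_id=2 -> Victor
  - employee 4 (Eve): manager_id=3 -> Hank
  - employee 5 (George): manager_id=4 -> Eve
  - employee 6 (Dave): manager_id=4 -> Eve
  - employee 7 (Tina): manager_id=1 -> Leo
  - employee 8 (Mia): manager_id=NULL -> NULL

SQL:
SELECT a.name, b.name AS department, c.name AS manager
FROM employees a
LEFT JOIN departments b ON a.dept_id = b.id
LEFT JOIN employees c ON a.manager_id = c.id

Result:
name   | department | manager
-------+------------+--------
Leo    | Sales      | NULL   
Victor | Support    | NULL   
Hank   | Support    | Victor 
Eve    | Design     | Hank   
George | NULL       | Eve    
Dave   | Design     | Eve    
Tina   | Sales      | Leo    
Mia    | Design     | NULL   


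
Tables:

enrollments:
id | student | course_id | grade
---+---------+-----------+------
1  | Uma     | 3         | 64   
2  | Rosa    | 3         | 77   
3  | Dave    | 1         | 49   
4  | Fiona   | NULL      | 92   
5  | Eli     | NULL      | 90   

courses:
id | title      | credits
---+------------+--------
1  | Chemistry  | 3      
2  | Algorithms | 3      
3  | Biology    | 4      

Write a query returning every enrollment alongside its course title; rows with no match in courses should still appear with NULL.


LEFT JOIN keeps every row from enrollments (the left table); where course_id has no match in courses, the course columns become NULL. Walk through each enrollment:
  - enrollment 1 (Uma): course_id=3 -> matches Biology
  - enrollment 2 (Rosa): course_id=3 -> matches Biology
  - enrollment 3 (Dave): course_id=1 -> matches Chemistry
  - enrollment 4 (Fiona): course_id=NULL, no match -> kept with NULL
  - enrollment 5 (Eli): course_id=NULL, no match -> kept with NULL
All 5 rows appear; 2 have NULL course.

SQL:
SELECT a.student, b.title AS course
FROM enrollments a
LEFT JOIN courses b ON a.course_id = b.id

Result:
student | course   
--------+----------
Uma     | Biology  
Rosa    | Biology  
Dave    | Chemistry
Fiona   | NULL     
Eli     | NULL     


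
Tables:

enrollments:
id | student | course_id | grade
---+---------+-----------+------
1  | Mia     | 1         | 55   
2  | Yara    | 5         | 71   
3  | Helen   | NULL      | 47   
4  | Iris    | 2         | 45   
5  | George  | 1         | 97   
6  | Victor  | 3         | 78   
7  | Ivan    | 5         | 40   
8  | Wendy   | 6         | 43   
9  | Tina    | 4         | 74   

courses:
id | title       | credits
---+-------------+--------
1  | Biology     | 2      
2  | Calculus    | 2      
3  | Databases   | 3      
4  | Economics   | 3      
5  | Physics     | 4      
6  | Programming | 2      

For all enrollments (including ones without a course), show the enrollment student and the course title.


LEFT JOIN keeps every row from enrollments (the left table); where course_id has no match in courses, the course columns become NULL. Walk through each enrollment:
  - enrollment 1 (Mia): course_id=1 -> matches Biology
  - enrollment 2 (Yara): course_id=5 -> matches Physics
  - enrollment 3 (Helen): course_id=NULL, no match -> kept with NULL
  - enrollment 4 (Iris): course_id=2 -> matches Calculus
  - enrollment 5 (George): course_id=1 -> matches Biology
  - enrollment 6 (Victor): course_id=3 -> matches Databases
  - enrollment 7 (Ivan): course_id=5 -> matches Physics
  - enrollment 8 (Wendy): course_id=6 -> matches Programming
  - enrollment 9 (Tina): course_id=4 -> matches Economics
All 9 rows appear; 1 has NULL course.

SQL:
SELECT a.student, b.title AS course
FROM enrollments a
LEFT JOIN courses b ON a.course_id = b.id

Result:
student | course     
--------+------------
Mia     | Biology    
Yara    | Physics    
Helen   | NULL       
Iris    | Calculus   
George  | Biology    
Victor  | Databases  
Ivan    | Physics    
Wendy   | Programming
Tina    | Economics  


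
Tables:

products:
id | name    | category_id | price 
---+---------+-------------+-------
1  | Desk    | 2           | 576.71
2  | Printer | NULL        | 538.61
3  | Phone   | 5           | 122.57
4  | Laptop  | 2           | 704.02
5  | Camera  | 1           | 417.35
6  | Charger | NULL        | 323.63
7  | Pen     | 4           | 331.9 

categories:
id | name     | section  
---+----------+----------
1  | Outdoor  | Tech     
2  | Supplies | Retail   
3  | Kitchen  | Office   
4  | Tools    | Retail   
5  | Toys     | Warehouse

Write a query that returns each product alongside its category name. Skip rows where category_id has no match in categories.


INNER JOIN keeps only products rows whose category_id matches an id in categories. Walk through each product:
  - product 1 (Desk): category_id=2 -> matches Supplies
  - product 2 (Printer): category_id=NULL, no match -> dropped
  - product 3 (Phone): category_id=5 -> matches Toys
  - product 4 (Laptop): category_id=2 -> matches Supplies
  - product 5 (Camera): category_id=1 -> matches Outdoor
  - product 6 (Charger): category_id=NULL, no match -> dropped
  - product 7 (Pen): category_id=4 -> matches Tools
So 2 of 7 rows are dropped.

SQL:
SELECT a.name, b.name AS category
FROM products a
INNER JOIN categories b ON a.category_id = b.id

Result:
name   | category
-------+---------
Desk   | Supplies
Phone  | Toys    
Laptop | Supplies
Camera | Outdoor 
Pen    | Tools   


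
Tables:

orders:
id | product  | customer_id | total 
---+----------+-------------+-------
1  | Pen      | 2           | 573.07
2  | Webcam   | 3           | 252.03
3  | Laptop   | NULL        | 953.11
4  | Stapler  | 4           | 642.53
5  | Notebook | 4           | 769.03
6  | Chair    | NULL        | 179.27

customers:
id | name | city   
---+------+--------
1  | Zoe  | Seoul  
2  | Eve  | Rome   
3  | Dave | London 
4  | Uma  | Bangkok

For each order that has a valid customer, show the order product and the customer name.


INNER JOIN keeps only orders rows whose customer_id matches an id in customers. Walk through each order:
  - order 1 (Pen): customer_id=2 -> matches Eve
  - order 2 (Webcam): customer_id=3 -> matches Dave
  - order 3 (Laptop): customer_id=NULL, no match -> dropped
  - order 4 (Stapler): customer_id=4 -> matches Uma
  - order 5 (Notebook): customer_id=4 -> matches Uma
  - order 6 (Chair): customer_id=NULL, no match -> dropped
So 2 of 6 rows are dropped.

SQL:
SELECT a.product, b.name AS customer
FROM orders a
INNER JOIN customers b ON a.customer_id = b.id

Result:
product  | customer
---------+---------
Pen      | Eve     
Webcam   | Dave    
Stapler  | Uma     
Notebook | Uma     


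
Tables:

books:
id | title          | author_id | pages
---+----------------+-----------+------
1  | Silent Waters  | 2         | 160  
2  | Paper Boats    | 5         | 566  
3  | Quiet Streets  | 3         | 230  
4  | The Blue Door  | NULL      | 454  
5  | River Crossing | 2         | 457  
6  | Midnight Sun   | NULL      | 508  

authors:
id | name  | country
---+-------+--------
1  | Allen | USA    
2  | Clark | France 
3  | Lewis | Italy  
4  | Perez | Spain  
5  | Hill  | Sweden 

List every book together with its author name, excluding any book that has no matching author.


INNER JOIN keeps only books rows whose author_id matches an id in authors. Walk through each book:
  - book 1 (Silent Waters): author_id=2 -> matches Clark
  - book 2 (Paper Boats): author_id=5 -> matches Hill
  - book 3 (Quiet Streets): author_id=3 -> matches Lewis
  - book 4 (The Blue Door): author_id=NULL, no match -> dropped
  - book 5 (River Crossing): author_id=2 -> matches Clark
  - book 6 (Midnight Sun): author_id=NULL, no match -> dropped
So 2 of 6 rows are dropped.

SQL:
SELECT a.title, b.name AS author
FROM books a
INNER JOIN authors b ON a.author_id = b.id

Result:
title          | author
---------------+-------
Silent Waters  | Clark 
Paper Boats    | Hill  
Quiet Streets  | Lewis 
River Crossing | Clark 


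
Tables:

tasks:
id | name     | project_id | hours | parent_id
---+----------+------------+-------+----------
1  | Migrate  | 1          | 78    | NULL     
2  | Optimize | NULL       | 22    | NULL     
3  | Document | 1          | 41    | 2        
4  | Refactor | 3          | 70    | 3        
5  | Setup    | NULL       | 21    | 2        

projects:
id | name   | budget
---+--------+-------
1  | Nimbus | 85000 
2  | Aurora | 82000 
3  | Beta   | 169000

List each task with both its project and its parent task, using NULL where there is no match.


Two LEFT JOINs from the same base table tasks: one to projects via project_id, one to tasks itself via parent_id. Both are LEFT so every task is preserved.
Match against projects:
  - task 1 (Migrate): project_id=1 -> matches Nimbus
  - task 2 (Optimize): project_id=NULL, no match -> kept with NULL
  - task 3 (Document): project_id=1 -> matches Nimbus
  - task 4 (Refactor): project_id=3 -> matches Beta
  - task 5 (Setup): project_id=NULL, no match -> kept with NULL
Match against tasks (self):
  - task 1 (Migrate): parent_id=NULL -> NULL
  - task 2 (Optimize): parent_id=NULL -> NULL
  - task 3 (Document): parent_id=2 -> Optimize
  - task 4 (Refactor): parent_id=3 -> Document
  - task 5 (Setup): parent_id=2 -> Optimize

SQL:
SELECT a.name, b.name AS project, c.name AS parent
FROM tasks a
LEFT JOIN projects b ON a.project_id = b.id
LEFT JOIN tasks c ON a.parent_id = c.id

Result:
name     | project | parent  
---------+---------+---------
Migrate  | Nimbus  | NULL    
Optimize | NULL    | NULL    
Document | Nimbus  | Optimize
Refactor | Beta    | Document
Setup    | NULL    | Optimize


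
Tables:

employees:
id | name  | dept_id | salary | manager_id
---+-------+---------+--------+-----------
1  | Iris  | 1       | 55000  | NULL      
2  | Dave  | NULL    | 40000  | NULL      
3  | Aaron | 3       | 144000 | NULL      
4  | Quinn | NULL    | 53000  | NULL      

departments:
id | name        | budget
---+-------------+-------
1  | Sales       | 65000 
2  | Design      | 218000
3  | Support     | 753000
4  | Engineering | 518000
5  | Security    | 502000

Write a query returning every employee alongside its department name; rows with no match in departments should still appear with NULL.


LEFT JOIN keeps every row from employees (the left table); where dept_id has no match in departments, the department columns become NULL. Walk through each employee:
  - employee 1 (Iris): dept_id=1 -> matches Sales
  - employee 2 (Dave): dept_id=NULL, no match -> kept with NULL
  - employee 3 (Aaron): dept_id=3 -> matches Support
  - employee 4 (Quinn): dept_id=NULL, no match -> kept with NULL
All 4 rows appear; 2 have NULL department.

SQL:
SELECT a.name, b.name AS department
FROM employees a
LEFT JOIN departments b ON a.dept_id = b.id

Result:
name  | department
------+-----------
Iris  | Sales     
Dave  | NULL      
Aaron | Support   
Quinn | NULL      


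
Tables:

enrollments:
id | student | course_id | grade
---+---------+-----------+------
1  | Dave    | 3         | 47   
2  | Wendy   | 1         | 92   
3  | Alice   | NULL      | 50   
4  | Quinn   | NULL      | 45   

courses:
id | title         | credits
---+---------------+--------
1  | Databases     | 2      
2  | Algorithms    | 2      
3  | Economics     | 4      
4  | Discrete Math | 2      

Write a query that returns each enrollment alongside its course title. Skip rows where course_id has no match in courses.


INNER JOIN keeps only enrollments rows whose course_id matches an id in courses. Walk through each enrollment:
  - enrollment 1 (Dave): course_id=3 -> matches Economics
  - enrollment 2 (Wendy): course_id=1 -> matches Databases
  - enrollment 3 (Alice): course_id=NULL, no match -> dropped
  - enrollment 4 (Quinn): course_id=NULL, no match -> dropped
So 2 of 4 rows are dropped.

SQL:
SELECT a.student, b.title AS course
FROM enrollments a
INNER JOIN courses b ON a.course_id = b.id

Result:
student | course   
--------+----------
Dave    | Economics
Wendy   | Databases


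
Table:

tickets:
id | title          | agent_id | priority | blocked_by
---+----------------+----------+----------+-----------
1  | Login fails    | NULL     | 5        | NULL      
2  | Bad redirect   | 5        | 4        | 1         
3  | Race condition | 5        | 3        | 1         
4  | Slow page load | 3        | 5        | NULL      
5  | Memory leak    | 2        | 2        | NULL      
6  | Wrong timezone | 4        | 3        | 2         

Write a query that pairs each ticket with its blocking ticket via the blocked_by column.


This is a self-join: tickets is joined to a second copy of itself, matching each row's blocked_by to another row's id. Use LEFT JOIN so rows with blocked_by=NULL are kept.
  - ticket 1 (Login fails): blocked_by=NULL -> NULL
  - ticket 2 (Bad redirect): blocked_by=1 -> Login fails
  - ticket 3 (Race condition): blocked_by=1 -> Login fails
  - ticket 4 (Slow page load): blocked_by=NULL -> NULL
  - ticket 5 (Memory leak): blocked_by=NULL -> NULL
  - ticket 6 (Wrong timezone): blocked_by=2 -> Bad redirect

SQL:
SELECT a.title AS item, b.title AS blocked_by
FROM tickets a
LEFT JOIN tickets b ON a.blocked_by = b.id

Result:
item           | blocked_by  
---------------+-------------
Login fails    | NULL        
Bad redirect   | Login fails 
Race condition | Login fails 
Slow page load | NULL        
Memory leak    | NULL        
Wrong timezone | Bad redirect


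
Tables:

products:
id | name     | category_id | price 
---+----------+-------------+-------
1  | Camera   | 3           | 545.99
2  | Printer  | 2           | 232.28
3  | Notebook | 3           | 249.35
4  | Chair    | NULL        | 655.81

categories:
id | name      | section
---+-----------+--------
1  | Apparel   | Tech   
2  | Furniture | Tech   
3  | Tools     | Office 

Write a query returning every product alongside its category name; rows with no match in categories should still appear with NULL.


LEFT JOIN keeps every row from products (the left table); where category_id has no match in categories, the category columns become NULL. Walk through each product:
  - product 1 (Camera): category_id=3 -> matches Tools
  - product 2 (Printer): category_id=2 -> matches Furniture
  - product 3 (Notebook): category_id=3 -> matches Tools
  - product 4 (Chair): category_id=NULL, no match -> kept with NULL
All 4 rows appear; 1 has NULL category.

SQL:
SELECT a.name, b.name AS category
FROM products a
LEFT JOIN categories b ON a.category_id = b.id

Result:
name     | category 
---------+----------
Camera   | Tools    
Printer  | Furniture
Notebook | Tools    
Chair    | NULL     


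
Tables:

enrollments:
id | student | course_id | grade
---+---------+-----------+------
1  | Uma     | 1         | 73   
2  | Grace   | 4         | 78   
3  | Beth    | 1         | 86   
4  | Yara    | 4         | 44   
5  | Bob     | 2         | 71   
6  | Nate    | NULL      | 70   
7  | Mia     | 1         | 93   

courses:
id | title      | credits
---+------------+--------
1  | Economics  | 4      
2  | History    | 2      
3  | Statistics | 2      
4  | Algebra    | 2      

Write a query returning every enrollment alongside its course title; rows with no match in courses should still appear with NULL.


LEFT JOIN keeps every row from enrollments (the left table); where course_id has no match in courses, the course columns become NULL. Walk through each enrollment:
  - enrollment 1 (Uma): course_id=1 -> matches Economics
  - enrollment 2 (Grace): course_id=4 -> matches Algebra
  - enrollment 3 (Beth): course_id=1 -> matches Economics
  - enrollment 4 (Yara): course_id=4 -> matches Algebra
  - enrollment 5 (Bob): course_id=2 -> matches History
  - enrollment 6 (Nate): course_id=NULL, no match -> kept with NULL
  - enrollment 7 (Mia): course_id=1 -> matches Economics
All 7 rows appear; 1 has NULL course.

SQL:
SELECT a.student, b.title AS course
FROM enrollments a
LEFT JOIN courses b ON a.course_id = b.id

Result:
student | course   
--------+----------
Uma     | Economics
Grace   | Algebra  
Beth    | Economics
Yara    | Algebra  
Bob     | History  
Nate    | NULL     
Mia     | Economics


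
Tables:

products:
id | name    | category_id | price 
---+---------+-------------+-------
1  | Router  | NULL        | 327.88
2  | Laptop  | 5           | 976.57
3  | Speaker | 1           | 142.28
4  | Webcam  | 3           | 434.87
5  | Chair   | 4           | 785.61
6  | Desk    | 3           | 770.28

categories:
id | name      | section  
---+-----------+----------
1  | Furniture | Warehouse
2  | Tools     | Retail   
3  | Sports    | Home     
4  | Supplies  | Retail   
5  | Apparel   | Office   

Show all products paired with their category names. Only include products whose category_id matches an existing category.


INNER JOIN keeps only products rows whose category_id matches an id in categories. Walk through each product:
  - product 1 (Router): category_id=NULL, no match -> dropped
  - product 2 (Laptop): category_id=5 -> matches Apparel
  - product 3 (Speaker): category_id=1 -> matches Furniture
  - product 4 (Webcam): category_id=3 -> matches Sports
  - product 5 (Chair): category_id=4 -> matches Supplies
  - product 6 (Desk): category_id=3 -> matches Sports
So 1 of 6 rows is dropped.

SQL:
SELECT a.name, b.name AS category
FROM products a
INNER JOIN categories b ON a.category_id = b.id

Result:
name    | category 
--------+----------
Laptop  | Apparel  
Speaker | Furniture
Webcam  | Sports   
Chair   | Supplies 
Desk    | Sports   


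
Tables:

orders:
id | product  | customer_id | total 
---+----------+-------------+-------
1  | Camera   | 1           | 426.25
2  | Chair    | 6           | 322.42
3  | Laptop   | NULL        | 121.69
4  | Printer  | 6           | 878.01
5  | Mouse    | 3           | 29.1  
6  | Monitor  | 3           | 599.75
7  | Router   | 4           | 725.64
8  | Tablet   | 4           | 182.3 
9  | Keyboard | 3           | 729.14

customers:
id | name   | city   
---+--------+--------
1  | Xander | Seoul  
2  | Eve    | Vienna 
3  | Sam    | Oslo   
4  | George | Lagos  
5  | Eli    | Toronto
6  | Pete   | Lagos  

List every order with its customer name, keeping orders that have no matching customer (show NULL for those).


LEFT JOIN keeps every row from orders (the left table); where customer_id has no match in customers, the customer columns become NULL. Walk through each order:
  - order 1 (Camera): customer_id=1 -> matches Xander
  - order 2 (Chair): customer_id=6 -> matches Pete
  - order 3 (Laptop): customer_id=NULL, no match -> kept with NULL
  - order 4 (Printer): customer_id=6 -> matches Pete
  - order 5 (Mouse): customer_id=3 -> matches Sam
  - order 6 (Monitor): customer_id=3 -> matches Sam
  - order 7 (Router): customer_id=4 -> matches George
  - order 8 (Tablet): customer_id=4 -> matches George
  - order 9 (Keyboard): customer_id=3 -> matches Sam
All 9 rows appear; 1 has NULL customer.

SQL:
SELECT a.product, b.name AS customer
FROM orders a
LEFT JOIN customers b ON a.customer_id = b.id

Result:
product  | customer
---------+---------
Camera   | Xander  
Chair    | Pete    
Laptop   | NULL    
Printer  | Pete    
Mouse    | Sam     
Monitor  | Sam     
Router   | George  
Tablet   | George  
Keyboard | Sam     


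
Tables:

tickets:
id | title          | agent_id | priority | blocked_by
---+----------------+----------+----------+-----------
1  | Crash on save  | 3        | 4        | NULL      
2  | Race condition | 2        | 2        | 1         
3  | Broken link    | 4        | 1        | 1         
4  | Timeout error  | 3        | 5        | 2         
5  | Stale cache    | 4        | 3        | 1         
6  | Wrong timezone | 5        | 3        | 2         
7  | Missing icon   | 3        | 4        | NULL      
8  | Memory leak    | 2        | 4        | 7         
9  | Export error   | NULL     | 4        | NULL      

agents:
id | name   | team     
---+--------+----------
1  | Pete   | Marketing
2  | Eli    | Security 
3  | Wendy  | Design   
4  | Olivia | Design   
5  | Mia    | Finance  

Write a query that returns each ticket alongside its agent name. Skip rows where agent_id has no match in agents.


INNER JOIN keeps only tickets rows whose agent_id matches an id in agents. Walk through each ticket:
  - ticket 1 (Crash on save): agent_id=3 -> matches Wendy
  - ticket 2 (Race condition): agent_id=2 -> matches Eli
  - ticket 3 (Broken link): agent_id=4 -> matches Olivia
  - ticket 4 (Timeout error): agent_id=3 -> matches Wendy
  - ticket 5 (Stale cache): agent_id=4 -> matches Olivia
  - ticket 6 (Wrong timezone): agent_id=5 -> matches Mia
  - ticket 7 (Missing icon): agent_id=3 -> matches Wendy
  - ticket 8 (Memory leak): agent_id=2 -> matches Eli
  - ticket 9 (Export error): agent_id=NULL, no match -> dropped
So 1 of 9 rows is dropped.

SQL:
SELECT a.title, b.name AS agent
FROM tickets a
INNER JOIN agents b ON a.agent_id = b.id

Result:
title          | agent 
---------------+-------
Crash on save  | Wendy 
Race condition | Eli   
Broken link    | Olivia
Timeout error  | Wendy 
Stale cache    | Olivia
Wrong timezone | Mia   
Missing icon   | Wendy 
Memory leak    | Eli   


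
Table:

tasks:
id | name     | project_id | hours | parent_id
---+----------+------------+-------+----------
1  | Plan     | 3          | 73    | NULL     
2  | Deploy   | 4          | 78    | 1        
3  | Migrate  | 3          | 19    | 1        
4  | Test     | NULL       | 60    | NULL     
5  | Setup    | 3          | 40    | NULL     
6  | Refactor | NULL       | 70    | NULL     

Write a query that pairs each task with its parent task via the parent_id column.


This is a self-join: tasks is joined to a second copy of itself, matching each row's parent_id to another row's id. Use LEFT JOIN so rows with parent_id=NULL are kept.
  - task 1 (Plan): parent_id=NULL -> NULL
  - task 2 (Deploy): parent_id=1 -> Plan
  - task 3 (Migrate): parent_id=1 -> Plan
  - task 4 (Test): parent_id=NULL -> NULL
  - task 5 (Setup): parent_id=NULL -> NULL
  - task 6 (Refactor): parent_id=NULL -> NULL

SQL:
SELECT a.name AS item, b.name AS parent
FROM tasks a
LEFT JOIN tasks b ON a.parent_id = b.id

Result:
item     | parent
---------+-------
Plan     | NULL  
Deploy   | Plan  
Migrate  | Plan  
Test     | NULL  
Setup    | NULL  
Refactor | NULL  


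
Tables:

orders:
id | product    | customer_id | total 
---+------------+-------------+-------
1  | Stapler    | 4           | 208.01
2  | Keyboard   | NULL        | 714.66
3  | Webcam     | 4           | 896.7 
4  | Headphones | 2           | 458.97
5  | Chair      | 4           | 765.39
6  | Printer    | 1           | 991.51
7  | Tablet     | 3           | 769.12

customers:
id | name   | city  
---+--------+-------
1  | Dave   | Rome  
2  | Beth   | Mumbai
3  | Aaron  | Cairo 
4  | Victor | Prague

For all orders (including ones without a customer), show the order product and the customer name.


LEFT JOIN keeps every row from orders (the left table); where customer_id has no match in customers, the customer columns become NULL. Walk through each order:
  - order 1 (Stapler): customer_id=4 -> matches Victor
  - order 2 (Keyboard): customer_id=NULL, no match -> kept with NULL
  - order 3 (Webcam): customer_id=4 -> matches Victor
  - order 4 (Headphones): customer_id=2 -> matches Beth
  - order 5 (Chair): customer_id=4 -> matches Victor
  - order 6 (Printer): customer_id=1 -> matches Dave
  - order 7 (Tablet): customer_id=3 -> matches Aaron
All 7 rows appear; 1 has NULL customer.

SQL:
SELECT a.product, b.name AS customer
FROM orders a
LEFT JOIN customers b ON a.customer_id = b.id

Result:
product    | customer
-----------+---------
Stapler    | Victor  
Keyboard   | NULL    
Webcam     | Victor  
Headphones | Beth    
Chair      | Victor  
Printer    | Dave    
Tablet     | Aaron   


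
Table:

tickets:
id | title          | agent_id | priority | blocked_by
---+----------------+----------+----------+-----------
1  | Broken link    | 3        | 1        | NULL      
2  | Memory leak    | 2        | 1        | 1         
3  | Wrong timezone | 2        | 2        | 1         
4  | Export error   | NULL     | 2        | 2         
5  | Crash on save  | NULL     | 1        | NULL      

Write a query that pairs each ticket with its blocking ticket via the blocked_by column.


This is a self-join: tickets is joined to a second copy of itself, matching each row's blocked_by to another row's id. Use LEFT JOIN so rows with blocked_by=NULL are kept.
  - ticket 1 (Broken link): blocked_by=NULL -> NULL
  - ticket 2 (Memory leak): blocked_by=1 -> Broken link
  - ticket 3 (Wrong timezone): blocked_by=1 -> Broken link
  - ticket 4 (Export error): blocked_by=2 -> Memory leak
  - ticket 5 (Crash on save): blocked_by=NULL -> NULL

SQL:
SELECT a.title AS item, b.title AS blocked_by
FROM tickets a
LEFT JOIN tickets b ON a.blocked_by = b.id

Result:
item           | blocked_by 
---------------+------------
Broken link    | NULL       
Memory leak    | Broken link
Wrong timezone | Broken link
Export error   | Memory leak
Crash on save  | NULL       


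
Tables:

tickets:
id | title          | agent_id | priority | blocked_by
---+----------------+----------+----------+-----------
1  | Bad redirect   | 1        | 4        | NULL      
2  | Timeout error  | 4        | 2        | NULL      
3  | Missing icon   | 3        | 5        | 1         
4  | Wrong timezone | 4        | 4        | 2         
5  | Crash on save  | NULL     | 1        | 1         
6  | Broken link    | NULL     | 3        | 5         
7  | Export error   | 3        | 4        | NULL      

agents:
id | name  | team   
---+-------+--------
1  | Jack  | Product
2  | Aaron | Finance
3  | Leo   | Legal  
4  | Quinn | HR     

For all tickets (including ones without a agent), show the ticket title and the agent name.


LEFT JOIN keeps every row from tickets (the left table); where agent_id has no match in agents, the agent columns become NULL. Walk through each ticket:
  - ticket 1 (Bad redirect): agent_id=1 -> matches Jack
  - ticket 2 (Timeout error): agent_id=4 -> matches Quinn
  - ticket 3 (Missing icon): agent_id=3 -> matches Leo
  - ticket 4 (Wrong timezone): agent_id=4 -> matches Quinn
  - ticket 5 (Crash on save): agent_id=NULL, no match -> kept with NULL
  - ticket 6 (Broken link): agent_id=NULL, no match -> kept with NULL
  - ticket 7 (Export error): agent_id=3 -> matches Leo
All 7 rows appear; 2 have NULL agent.

SQL:
SELECT a.title, b.name AS agent
FROM tickets a
LEFT JOIN agents b ON a.agent_id = b.id

Result:
title          | agent
---------------+------
Bad redirect   | Jack 
Timeout error  | Quinn
Missing icon   | Leo  
Wrong timezone | Quinn
Crash on save  | NULL 
Broken link    | NULL 
Export error   | Leo  


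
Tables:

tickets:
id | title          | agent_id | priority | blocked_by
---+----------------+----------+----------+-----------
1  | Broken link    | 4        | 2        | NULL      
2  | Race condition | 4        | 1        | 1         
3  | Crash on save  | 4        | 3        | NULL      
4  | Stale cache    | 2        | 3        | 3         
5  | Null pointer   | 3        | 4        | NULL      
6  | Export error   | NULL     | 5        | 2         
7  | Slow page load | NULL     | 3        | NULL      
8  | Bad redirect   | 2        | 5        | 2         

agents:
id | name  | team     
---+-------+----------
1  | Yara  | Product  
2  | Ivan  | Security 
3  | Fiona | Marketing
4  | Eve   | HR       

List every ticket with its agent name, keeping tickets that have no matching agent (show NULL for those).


LEFT JOIN keeps every row from tickets (the left table); where agent_id has no match in agents, the agent columns become NULL. Walk through each ticket:
  - ticket 1 (Broken link): agent_id=4 -> matches Eve
  - ticket 2 (Race condition): agent_id=4 -> matches Eve
  - ticket 3 (Crash on save): agent_id=4 -> matches Eve
  - ticket 4 (Stale cache): agent_id=2 -> matches Ivan
  - ticket 5 (Null pointer): agent_id=3 -> matches Fiona
  - ticket 6 (Export error): agent_id=NULL, no match -> kept with NULL
  - ticket 7 (Slow page load): agent_id=NULL, no match -> kept with NULL
  - ticket 8 (Bad redirect): agent_id=2 -> matches Ivan
All 8 rows appear; 2 have NULL agent.

SQL:
SELECT a.title, b.name AS agent
FROM tickets a
LEFT JOIN agents b ON a.agent_id = b.id

Result:
title          | agent
---------------+------
Broken link    | Eve  
Race condition | Eve  
Crash on save  | Eve  
Stale cache    | Ivan 
Null pointer   | Fiona
Export error   | NULL 
Slow page load | NULL 
Bad redirect   | Ivan 


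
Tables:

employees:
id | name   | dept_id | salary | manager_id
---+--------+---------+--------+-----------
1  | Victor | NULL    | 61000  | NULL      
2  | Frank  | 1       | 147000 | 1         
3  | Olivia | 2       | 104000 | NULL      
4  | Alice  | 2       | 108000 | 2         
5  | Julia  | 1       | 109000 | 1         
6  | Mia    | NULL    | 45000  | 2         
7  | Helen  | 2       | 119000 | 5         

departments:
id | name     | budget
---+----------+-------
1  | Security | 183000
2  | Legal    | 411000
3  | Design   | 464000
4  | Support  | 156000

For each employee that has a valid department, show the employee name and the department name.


INNER JOIN keeps only employees rows whose dept_id matches an id in departments. Walk through each employee:
  - employee 1 (Victor): dept_id=NULL, no match -> dropped
  - employee 2 (Frank): dept_id=1 -> matches Security
  - employee 3 (Olivia): dept_id=2 -> matches Legal
  - employee 4 (Alice): dept_id=2 -> matches Legal
  - employee 5 (Julia): dept_id=1 -> matches Security
  - employee 6 (Mia): dept_id=NULL, no match -> dropped
  - employee 7 (Helen): dept_id=2 -> matches Legal
So 2 of 7 rows are dropped.

SQL:
SELECT a.name, b.name AS department
FROM employees a
INNER JOIN departments b ON a.dept_id = b.id

Result:
name   | department
-------+-----------
Frank  | Security  
Olivia | Legal     
Alice  | Legal     
Julia  | Security  
Helen  | Legal     
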